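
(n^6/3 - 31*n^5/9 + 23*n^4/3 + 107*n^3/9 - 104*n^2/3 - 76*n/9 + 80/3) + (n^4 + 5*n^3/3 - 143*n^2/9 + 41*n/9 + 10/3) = n^6/3 - 31*n^5/9 + 26*n^4/3 + 122*n^3/9 - 455*n^2/9 - 35*n/9 + 30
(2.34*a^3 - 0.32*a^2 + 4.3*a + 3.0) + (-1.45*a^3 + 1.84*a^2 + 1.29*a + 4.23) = 0.89*a^3 + 1.52*a^2 + 5.59*a + 7.23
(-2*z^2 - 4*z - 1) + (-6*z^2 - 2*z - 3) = -8*z^2 - 6*z - 4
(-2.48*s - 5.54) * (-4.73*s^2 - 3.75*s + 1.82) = 11.7304*s^3 + 35.5042*s^2 + 16.2614*s - 10.0828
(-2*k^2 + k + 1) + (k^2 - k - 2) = -k^2 - 1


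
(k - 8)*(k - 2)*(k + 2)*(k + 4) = k^4 - 4*k^3 - 36*k^2 + 16*k + 128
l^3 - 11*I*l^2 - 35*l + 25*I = (l - 5*I)^2*(l - I)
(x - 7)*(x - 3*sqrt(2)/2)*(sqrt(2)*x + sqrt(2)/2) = sqrt(2)*x^3 - 13*sqrt(2)*x^2/2 - 3*x^2 - 7*sqrt(2)*x/2 + 39*x/2 + 21/2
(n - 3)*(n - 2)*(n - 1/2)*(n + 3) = n^4 - 5*n^3/2 - 8*n^2 + 45*n/2 - 9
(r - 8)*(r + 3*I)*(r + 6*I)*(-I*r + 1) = -I*r^4 + 10*r^3 + 8*I*r^3 - 80*r^2 + 27*I*r^2 - 18*r - 216*I*r + 144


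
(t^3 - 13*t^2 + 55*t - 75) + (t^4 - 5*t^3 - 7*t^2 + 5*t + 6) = t^4 - 4*t^3 - 20*t^2 + 60*t - 69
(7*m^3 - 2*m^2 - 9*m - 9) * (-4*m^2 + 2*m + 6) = -28*m^5 + 22*m^4 + 74*m^3 + 6*m^2 - 72*m - 54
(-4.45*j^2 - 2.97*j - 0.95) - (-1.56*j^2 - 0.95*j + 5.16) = -2.89*j^2 - 2.02*j - 6.11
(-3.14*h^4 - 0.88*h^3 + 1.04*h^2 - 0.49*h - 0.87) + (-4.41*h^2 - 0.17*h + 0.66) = -3.14*h^4 - 0.88*h^3 - 3.37*h^2 - 0.66*h - 0.21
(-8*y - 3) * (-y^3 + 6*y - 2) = 8*y^4 + 3*y^3 - 48*y^2 - 2*y + 6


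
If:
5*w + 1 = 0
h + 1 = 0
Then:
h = -1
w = -1/5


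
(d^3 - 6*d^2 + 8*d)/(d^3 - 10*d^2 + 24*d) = (d - 2)/(d - 6)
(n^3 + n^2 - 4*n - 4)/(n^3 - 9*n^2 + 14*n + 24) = (n^2 - 4)/(n^2 - 10*n + 24)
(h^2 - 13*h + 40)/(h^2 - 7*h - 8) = (h - 5)/(h + 1)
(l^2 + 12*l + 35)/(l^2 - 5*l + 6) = (l^2 + 12*l + 35)/(l^2 - 5*l + 6)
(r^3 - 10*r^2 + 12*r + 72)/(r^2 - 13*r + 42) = (r^2 - 4*r - 12)/(r - 7)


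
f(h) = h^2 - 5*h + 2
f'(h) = 2*h - 5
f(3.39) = -3.46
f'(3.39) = 1.78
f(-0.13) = 2.67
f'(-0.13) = -5.26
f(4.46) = -0.41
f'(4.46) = 3.92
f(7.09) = 16.82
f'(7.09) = 9.18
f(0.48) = -0.17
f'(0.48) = -4.04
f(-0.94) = 7.58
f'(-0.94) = -6.88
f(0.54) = -0.41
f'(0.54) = -3.92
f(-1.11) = 8.78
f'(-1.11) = -7.22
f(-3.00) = 26.00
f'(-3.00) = -11.00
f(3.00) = -4.00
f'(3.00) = 1.00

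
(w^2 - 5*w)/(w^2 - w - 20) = w/(w + 4)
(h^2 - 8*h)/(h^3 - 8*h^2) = 1/h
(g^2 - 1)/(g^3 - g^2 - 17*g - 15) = (g - 1)/(g^2 - 2*g - 15)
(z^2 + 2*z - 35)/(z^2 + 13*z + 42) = (z - 5)/(z + 6)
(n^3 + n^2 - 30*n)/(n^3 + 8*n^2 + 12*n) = (n - 5)/(n + 2)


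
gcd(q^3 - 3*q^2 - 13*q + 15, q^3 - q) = q - 1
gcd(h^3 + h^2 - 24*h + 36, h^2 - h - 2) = h - 2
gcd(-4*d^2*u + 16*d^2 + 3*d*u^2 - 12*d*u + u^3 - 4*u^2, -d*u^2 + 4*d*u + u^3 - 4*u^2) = -d*u + 4*d + u^2 - 4*u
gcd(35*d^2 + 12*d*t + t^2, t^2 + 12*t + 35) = 1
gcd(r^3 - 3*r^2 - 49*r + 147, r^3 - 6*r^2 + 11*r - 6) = r - 3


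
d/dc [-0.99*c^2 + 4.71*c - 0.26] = 4.71 - 1.98*c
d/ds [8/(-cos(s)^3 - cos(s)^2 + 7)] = -8*(3*cos(s) + 2)*sin(s)*cos(s)/(cos(s)^3 + cos(s)^2 - 7)^2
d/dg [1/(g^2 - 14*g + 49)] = 2*(7 - g)/(g^2 - 14*g + 49)^2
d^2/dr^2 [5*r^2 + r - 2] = 10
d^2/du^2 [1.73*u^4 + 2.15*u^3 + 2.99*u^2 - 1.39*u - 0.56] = 20.76*u^2 + 12.9*u + 5.98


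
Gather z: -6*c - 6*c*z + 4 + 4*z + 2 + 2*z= -6*c + z*(6 - 6*c) + 6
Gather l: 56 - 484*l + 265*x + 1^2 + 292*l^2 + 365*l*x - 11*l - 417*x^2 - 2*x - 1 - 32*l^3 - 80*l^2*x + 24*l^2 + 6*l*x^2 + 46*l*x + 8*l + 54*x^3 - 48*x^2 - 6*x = -32*l^3 + l^2*(316 - 80*x) + l*(6*x^2 + 411*x - 487) + 54*x^3 - 465*x^2 + 257*x + 56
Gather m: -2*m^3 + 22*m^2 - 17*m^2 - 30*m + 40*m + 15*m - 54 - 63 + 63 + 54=-2*m^3 + 5*m^2 + 25*m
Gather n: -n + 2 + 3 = 5 - n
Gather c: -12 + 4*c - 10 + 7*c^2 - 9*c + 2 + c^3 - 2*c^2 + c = c^3 + 5*c^2 - 4*c - 20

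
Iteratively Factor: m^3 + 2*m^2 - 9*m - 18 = (m + 3)*(m^2 - m - 6) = (m - 3)*(m + 3)*(m + 2)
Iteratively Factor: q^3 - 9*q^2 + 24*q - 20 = (q - 2)*(q^2 - 7*q + 10) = (q - 2)^2*(q - 5)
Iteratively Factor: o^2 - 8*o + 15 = (o - 3)*(o - 5)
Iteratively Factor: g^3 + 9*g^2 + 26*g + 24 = (g + 4)*(g^2 + 5*g + 6) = (g + 3)*(g + 4)*(g + 2)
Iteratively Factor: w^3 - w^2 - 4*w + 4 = (w - 1)*(w^2 - 4) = (w - 2)*(w - 1)*(w + 2)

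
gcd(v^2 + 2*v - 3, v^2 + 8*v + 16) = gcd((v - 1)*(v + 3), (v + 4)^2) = 1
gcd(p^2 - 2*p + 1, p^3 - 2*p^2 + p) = p^2 - 2*p + 1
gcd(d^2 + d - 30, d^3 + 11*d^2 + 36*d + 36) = d + 6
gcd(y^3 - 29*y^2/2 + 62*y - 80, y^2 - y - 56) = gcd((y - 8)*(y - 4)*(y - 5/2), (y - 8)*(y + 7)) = y - 8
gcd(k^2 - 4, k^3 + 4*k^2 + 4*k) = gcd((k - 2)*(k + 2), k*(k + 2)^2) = k + 2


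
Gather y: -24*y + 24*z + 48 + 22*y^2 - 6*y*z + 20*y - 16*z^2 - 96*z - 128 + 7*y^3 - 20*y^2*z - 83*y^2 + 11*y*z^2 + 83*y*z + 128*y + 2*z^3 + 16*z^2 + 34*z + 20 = 7*y^3 + y^2*(-20*z - 61) + y*(11*z^2 + 77*z + 124) + 2*z^3 - 38*z - 60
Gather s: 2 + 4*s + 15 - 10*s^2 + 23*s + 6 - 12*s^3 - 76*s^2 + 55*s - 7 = -12*s^3 - 86*s^2 + 82*s + 16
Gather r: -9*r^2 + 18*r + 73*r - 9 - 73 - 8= -9*r^2 + 91*r - 90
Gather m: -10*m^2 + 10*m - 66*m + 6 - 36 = -10*m^2 - 56*m - 30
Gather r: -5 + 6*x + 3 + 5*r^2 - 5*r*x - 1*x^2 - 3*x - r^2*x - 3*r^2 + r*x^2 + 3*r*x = r^2*(2 - x) + r*(x^2 - 2*x) - x^2 + 3*x - 2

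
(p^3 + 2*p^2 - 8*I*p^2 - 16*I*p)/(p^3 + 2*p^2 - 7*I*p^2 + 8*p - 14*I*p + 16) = p/(p + I)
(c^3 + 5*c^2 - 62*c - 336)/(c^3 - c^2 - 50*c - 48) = (c + 7)/(c + 1)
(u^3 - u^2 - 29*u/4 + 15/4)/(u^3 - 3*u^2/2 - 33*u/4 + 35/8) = 2*(u - 3)/(2*u - 7)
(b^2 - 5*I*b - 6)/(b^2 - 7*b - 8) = (-b^2 + 5*I*b + 6)/(-b^2 + 7*b + 8)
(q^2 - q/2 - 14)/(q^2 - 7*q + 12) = (q + 7/2)/(q - 3)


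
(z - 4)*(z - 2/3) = z^2 - 14*z/3 + 8/3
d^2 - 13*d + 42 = (d - 7)*(d - 6)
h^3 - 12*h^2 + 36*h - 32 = (h - 8)*(h - 2)^2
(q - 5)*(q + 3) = q^2 - 2*q - 15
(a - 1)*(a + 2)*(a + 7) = a^3 + 8*a^2 + 5*a - 14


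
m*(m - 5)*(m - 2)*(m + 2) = m^4 - 5*m^3 - 4*m^2 + 20*m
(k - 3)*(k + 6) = k^2 + 3*k - 18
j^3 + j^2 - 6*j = j*(j - 2)*(j + 3)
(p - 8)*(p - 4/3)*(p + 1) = p^3 - 25*p^2/3 + 4*p/3 + 32/3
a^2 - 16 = (a - 4)*(a + 4)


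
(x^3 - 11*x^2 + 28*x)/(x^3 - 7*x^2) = (x - 4)/x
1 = 1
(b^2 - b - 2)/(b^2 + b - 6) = (b + 1)/(b + 3)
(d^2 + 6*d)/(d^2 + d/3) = 3*(d + 6)/(3*d + 1)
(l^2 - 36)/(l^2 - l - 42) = (l - 6)/(l - 7)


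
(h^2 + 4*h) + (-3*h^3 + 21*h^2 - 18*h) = -3*h^3 + 22*h^2 - 14*h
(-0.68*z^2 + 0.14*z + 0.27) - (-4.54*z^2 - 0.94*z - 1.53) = 3.86*z^2 + 1.08*z + 1.8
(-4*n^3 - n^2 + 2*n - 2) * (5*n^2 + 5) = -20*n^5 - 5*n^4 - 10*n^3 - 15*n^2 + 10*n - 10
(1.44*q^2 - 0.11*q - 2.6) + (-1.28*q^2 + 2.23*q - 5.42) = 0.16*q^2 + 2.12*q - 8.02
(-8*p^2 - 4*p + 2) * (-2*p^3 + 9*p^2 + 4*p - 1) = 16*p^5 - 64*p^4 - 72*p^3 + 10*p^2 + 12*p - 2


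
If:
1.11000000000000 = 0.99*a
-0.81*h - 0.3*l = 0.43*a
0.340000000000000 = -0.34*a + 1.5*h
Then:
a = 1.12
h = 0.48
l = -2.91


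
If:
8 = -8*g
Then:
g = -1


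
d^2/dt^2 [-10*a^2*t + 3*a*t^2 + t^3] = 6*a + 6*t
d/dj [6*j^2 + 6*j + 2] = 12*j + 6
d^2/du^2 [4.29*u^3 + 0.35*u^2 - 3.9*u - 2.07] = 25.74*u + 0.7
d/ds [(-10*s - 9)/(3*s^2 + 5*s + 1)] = (30*s^2 + 54*s + 35)/(9*s^4 + 30*s^3 + 31*s^2 + 10*s + 1)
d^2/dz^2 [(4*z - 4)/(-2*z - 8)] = 20/(z + 4)^3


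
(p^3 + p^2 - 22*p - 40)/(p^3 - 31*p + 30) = (p^2 + 6*p + 8)/(p^2 + 5*p - 6)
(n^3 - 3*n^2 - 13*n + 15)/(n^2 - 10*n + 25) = (n^2 + 2*n - 3)/(n - 5)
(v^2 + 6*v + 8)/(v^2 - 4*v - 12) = (v + 4)/(v - 6)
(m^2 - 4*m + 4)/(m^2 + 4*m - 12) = (m - 2)/(m + 6)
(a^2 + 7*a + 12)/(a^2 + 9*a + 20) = (a + 3)/(a + 5)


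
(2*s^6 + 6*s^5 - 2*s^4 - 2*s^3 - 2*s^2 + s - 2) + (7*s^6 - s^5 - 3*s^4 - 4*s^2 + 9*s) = 9*s^6 + 5*s^5 - 5*s^4 - 2*s^3 - 6*s^2 + 10*s - 2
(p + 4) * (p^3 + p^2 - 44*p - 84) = p^4 + 5*p^3 - 40*p^2 - 260*p - 336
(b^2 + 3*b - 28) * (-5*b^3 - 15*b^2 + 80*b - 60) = -5*b^5 - 30*b^4 + 175*b^3 + 600*b^2 - 2420*b + 1680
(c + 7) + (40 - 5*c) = 47 - 4*c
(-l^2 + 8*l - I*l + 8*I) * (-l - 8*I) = l^3 - 8*l^2 + 9*I*l^2 - 8*l - 72*I*l + 64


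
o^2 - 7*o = o*(o - 7)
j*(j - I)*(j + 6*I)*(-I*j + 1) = -I*j^4 + 6*j^3 - I*j^2 + 6*j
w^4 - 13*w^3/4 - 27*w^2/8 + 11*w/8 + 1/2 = (w - 4)*(w - 1/2)*(w + 1/4)*(w + 1)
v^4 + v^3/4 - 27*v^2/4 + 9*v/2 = v*(v - 2)*(v - 3/4)*(v + 3)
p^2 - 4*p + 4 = (p - 2)^2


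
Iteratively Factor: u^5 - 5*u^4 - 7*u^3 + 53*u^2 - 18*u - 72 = (u - 4)*(u^4 - u^3 - 11*u^2 + 9*u + 18) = (u - 4)*(u + 1)*(u^3 - 2*u^2 - 9*u + 18) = (u - 4)*(u + 1)*(u + 3)*(u^2 - 5*u + 6) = (u - 4)*(u - 3)*(u + 1)*(u + 3)*(u - 2)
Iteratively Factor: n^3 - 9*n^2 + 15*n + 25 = (n + 1)*(n^2 - 10*n + 25) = (n - 5)*(n + 1)*(n - 5)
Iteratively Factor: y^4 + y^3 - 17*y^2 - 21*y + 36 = (y + 3)*(y^3 - 2*y^2 - 11*y + 12) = (y - 1)*(y + 3)*(y^2 - y - 12) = (y - 4)*(y - 1)*(y + 3)*(y + 3)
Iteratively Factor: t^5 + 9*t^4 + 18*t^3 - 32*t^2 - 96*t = (t)*(t^4 + 9*t^3 + 18*t^2 - 32*t - 96) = t*(t + 4)*(t^3 + 5*t^2 - 2*t - 24) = t*(t + 4)^2*(t^2 + t - 6) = t*(t - 2)*(t + 4)^2*(t + 3)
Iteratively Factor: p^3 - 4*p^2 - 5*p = (p)*(p^2 - 4*p - 5) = p*(p + 1)*(p - 5)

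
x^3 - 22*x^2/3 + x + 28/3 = (x - 7)*(x - 4/3)*(x + 1)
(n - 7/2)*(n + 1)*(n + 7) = n^3 + 9*n^2/2 - 21*n - 49/2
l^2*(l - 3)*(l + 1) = l^4 - 2*l^3 - 3*l^2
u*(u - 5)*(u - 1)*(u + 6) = u^4 - 31*u^2 + 30*u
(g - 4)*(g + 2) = g^2 - 2*g - 8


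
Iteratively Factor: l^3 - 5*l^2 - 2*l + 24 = (l - 4)*(l^2 - l - 6) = (l - 4)*(l - 3)*(l + 2)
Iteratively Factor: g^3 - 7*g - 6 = (g + 1)*(g^2 - g - 6) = (g - 3)*(g + 1)*(g + 2)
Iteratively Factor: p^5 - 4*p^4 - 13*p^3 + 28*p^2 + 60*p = (p + 2)*(p^4 - 6*p^3 - p^2 + 30*p) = p*(p + 2)*(p^3 - 6*p^2 - p + 30) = p*(p - 5)*(p + 2)*(p^2 - p - 6) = p*(p - 5)*(p + 2)^2*(p - 3)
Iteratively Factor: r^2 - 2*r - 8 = (r + 2)*(r - 4)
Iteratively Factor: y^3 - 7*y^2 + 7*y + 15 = (y + 1)*(y^2 - 8*y + 15) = (y - 3)*(y + 1)*(y - 5)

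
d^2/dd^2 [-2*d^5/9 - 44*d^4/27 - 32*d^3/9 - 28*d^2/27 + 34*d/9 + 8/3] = -40*d^3/9 - 176*d^2/9 - 64*d/3 - 56/27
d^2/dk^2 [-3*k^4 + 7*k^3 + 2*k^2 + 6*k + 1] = -36*k^2 + 42*k + 4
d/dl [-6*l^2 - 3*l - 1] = -12*l - 3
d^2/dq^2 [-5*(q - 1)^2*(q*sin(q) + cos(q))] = 5*q*(q - 1)^2*sin(q) - 20*q*(q - 1)*cos(q) - 10*q*sin(q) - 5*(q - 1)^2*cos(q) - 10*cos(q)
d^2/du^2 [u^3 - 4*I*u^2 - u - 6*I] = 6*u - 8*I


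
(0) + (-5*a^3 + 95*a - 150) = -5*a^3 + 95*a - 150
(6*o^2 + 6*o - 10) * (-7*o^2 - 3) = -42*o^4 - 42*o^3 + 52*o^2 - 18*o + 30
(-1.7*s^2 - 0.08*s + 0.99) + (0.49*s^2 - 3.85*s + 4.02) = -1.21*s^2 - 3.93*s + 5.01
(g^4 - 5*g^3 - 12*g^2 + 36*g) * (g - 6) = g^5 - 11*g^4 + 18*g^3 + 108*g^2 - 216*g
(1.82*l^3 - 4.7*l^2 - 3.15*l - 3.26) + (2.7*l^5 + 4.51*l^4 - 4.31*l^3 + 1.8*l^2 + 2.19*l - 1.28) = 2.7*l^5 + 4.51*l^4 - 2.49*l^3 - 2.9*l^2 - 0.96*l - 4.54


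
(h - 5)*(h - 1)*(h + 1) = h^3 - 5*h^2 - h + 5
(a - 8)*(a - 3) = a^2 - 11*a + 24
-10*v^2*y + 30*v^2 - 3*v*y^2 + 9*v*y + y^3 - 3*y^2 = (-5*v + y)*(2*v + y)*(y - 3)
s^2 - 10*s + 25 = (s - 5)^2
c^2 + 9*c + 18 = (c + 3)*(c + 6)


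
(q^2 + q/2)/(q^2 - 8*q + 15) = q*(2*q + 1)/(2*(q^2 - 8*q + 15))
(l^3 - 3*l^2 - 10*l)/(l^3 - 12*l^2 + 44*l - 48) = l*(l^2 - 3*l - 10)/(l^3 - 12*l^2 + 44*l - 48)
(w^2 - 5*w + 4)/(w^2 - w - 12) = (w - 1)/(w + 3)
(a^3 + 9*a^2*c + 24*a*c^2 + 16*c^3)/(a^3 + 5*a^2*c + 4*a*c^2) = (a + 4*c)/a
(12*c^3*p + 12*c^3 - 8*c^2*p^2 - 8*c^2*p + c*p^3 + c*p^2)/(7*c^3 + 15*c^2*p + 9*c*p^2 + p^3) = c*(12*c^2*p + 12*c^2 - 8*c*p^2 - 8*c*p + p^3 + p^2)/(7*c^3 + 15*c^2*p + 9*c*p^2 + p^3)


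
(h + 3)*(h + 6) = h^2 + 9*h + 18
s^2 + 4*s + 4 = (s + 2)^2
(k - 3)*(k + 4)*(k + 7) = k^3 + 8*k^2 - 5*k - 84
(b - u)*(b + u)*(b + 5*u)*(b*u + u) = b^4*u + 5*b^3*u^2 + b^3*u - b^2*u^3 + 5*b^2*u^2 - 5*b*u^4 - b*u^3 - 5*u^4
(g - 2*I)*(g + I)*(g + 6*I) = g^3 + 5*I*g^2 + 8*g + 12*I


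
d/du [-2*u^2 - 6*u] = -4*u - 6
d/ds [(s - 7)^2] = 2*s - 14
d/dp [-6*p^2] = -12*p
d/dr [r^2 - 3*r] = 2*r - 3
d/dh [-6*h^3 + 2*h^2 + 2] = 2*h*(2 - 9*h)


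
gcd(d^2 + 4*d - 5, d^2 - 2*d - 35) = d + 5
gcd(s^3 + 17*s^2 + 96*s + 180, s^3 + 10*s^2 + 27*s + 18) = s + 6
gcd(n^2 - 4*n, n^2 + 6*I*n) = n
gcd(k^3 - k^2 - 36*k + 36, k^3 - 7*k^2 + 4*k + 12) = k - 6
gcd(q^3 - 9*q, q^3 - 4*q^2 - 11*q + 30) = q + 3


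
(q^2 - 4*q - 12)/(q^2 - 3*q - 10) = (q - 6)/(q - 5)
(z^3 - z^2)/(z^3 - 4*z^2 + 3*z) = z/(z - 3)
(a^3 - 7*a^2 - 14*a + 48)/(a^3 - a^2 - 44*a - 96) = (a - 2)/(a + 4)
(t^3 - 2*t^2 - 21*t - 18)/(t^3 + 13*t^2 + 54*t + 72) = (t^2 - 5*t - 6)/(t^2 + 10*t + 24)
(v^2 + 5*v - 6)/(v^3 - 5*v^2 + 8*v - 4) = (v + 6)/(v^2 - 4*v + 4)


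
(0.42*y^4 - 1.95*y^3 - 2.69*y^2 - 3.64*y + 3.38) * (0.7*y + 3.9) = 0.294*y^5 + 0.273*y^4 - 9.488*y^3 - 13.039*y^2 - 11.83*y + 13.182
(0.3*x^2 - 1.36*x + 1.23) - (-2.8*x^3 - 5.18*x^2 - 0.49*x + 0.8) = 2.8*x^3 + 5.48*x^2 - 0.87*x + 0.43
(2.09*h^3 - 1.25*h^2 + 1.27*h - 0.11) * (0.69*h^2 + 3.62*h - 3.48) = 1.4421*h^5 + 6.7033*h^4 - 10.9219*h^3 + 8.8715*h^2 - 4.8178*h + 0.3828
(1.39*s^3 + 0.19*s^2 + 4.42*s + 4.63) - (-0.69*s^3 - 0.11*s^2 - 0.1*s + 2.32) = 2.08*s^3 + 0.3*s^2 + 4.52*s + 2.31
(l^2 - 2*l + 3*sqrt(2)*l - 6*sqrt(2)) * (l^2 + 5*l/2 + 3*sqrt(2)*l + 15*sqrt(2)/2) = l^4 + l^3/2 + 6*sqrt(2)*l^3 + 3*sqrt(2)*l^2 + 13*l^2 - 30*sqrt(2)*l + 9*l - 90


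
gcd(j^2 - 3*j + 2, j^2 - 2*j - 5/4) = 1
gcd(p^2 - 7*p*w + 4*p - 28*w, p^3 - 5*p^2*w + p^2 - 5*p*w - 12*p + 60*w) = p + 4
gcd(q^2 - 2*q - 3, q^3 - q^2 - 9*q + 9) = q - 3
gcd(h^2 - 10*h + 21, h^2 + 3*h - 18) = h - 3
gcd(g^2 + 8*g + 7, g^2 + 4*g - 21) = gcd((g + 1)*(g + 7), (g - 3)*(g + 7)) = g + 7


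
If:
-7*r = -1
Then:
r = 1/7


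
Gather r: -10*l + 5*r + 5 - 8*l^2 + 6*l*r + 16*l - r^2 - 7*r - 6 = -8*l^2 + 6*l - r^2 + r*(6*l - 2) - 1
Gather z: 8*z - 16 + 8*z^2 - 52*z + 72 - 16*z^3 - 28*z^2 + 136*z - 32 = -16*z^3 - 20*z^2 + 92*z + 24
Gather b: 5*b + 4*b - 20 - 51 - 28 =9*b - 99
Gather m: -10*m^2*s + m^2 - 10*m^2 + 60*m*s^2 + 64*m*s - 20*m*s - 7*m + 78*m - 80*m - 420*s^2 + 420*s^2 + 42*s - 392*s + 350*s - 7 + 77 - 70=m^2*(-10*s - 9) + m*(60*s^2 + 44*s - 9)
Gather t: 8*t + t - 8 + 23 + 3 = 9*t + 18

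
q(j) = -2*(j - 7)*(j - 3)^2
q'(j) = -2*(j - 7)*(2*j - 6) - 2*(j - 3)^2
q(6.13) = 17.05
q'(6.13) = -8.70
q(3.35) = 0.89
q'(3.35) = 4.86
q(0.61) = 73.00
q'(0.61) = -72.51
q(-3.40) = 851.97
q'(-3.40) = -348.16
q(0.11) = 115.09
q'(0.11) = -96.35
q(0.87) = 55.62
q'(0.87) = -61.30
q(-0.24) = 152.01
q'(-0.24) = -114.83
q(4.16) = 7.64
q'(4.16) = 10.49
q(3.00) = 0.00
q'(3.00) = 0.00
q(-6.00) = 2106.00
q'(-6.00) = -630.00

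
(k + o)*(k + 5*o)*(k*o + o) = k^3*o + 6*k^2*o^2 + k^2*o + 5*k*o^3 + 6*k*o^2 + 5*o^3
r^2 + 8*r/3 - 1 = (r - 1/3)*(r + 3)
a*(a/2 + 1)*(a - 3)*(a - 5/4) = a^4/2 - 9*a^3/8 - 19*a^2/8 + 15*a/4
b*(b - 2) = b^2 - 2*b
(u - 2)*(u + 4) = u^2 + 2*u - 8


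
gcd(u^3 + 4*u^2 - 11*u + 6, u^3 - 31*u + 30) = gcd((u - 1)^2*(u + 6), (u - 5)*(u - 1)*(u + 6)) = u^2 + 5*u - 6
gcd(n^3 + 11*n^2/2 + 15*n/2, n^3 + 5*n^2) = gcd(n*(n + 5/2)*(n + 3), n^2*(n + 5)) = n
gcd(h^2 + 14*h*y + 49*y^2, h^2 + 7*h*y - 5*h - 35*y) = h + 7*y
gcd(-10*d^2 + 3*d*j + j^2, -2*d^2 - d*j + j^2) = 2*d - j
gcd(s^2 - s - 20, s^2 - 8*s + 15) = s - 5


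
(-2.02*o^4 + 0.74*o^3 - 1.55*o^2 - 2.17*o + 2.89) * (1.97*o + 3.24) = -3.9794*o^5 - 5.087*o^4 - 0.6559*o^3 - 9.2969*o^2 - 1.3375*o + 9.3636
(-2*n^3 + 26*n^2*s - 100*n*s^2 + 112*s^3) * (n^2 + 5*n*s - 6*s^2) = -2*n^5 + 16*n^4*s + 42*n^3*s^2 - 544*n^2*s^3 + 1160*n*s^4 - 672*s^5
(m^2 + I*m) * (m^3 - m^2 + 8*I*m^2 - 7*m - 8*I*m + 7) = m^5 - m^4 + 9*I*m^4 - 15*m^3 - 9*I*m^3 + 15*m^2 - 7*I*m^2 + 7*I*m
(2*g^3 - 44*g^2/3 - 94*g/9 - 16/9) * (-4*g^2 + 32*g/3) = -8*g^5 + 80*g^4 - 344*g^3/3 - 2816*g^2/27 - 512*g/27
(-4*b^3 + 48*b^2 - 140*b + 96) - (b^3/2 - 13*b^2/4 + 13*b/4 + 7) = -9*b^3/2 + 205*b^2/4 - 573*b/4 + 89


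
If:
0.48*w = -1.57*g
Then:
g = -0.305732484076433*w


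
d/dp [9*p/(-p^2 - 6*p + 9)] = 9*(p^2 + 9)/(p^4 + 12*p^3 + 18*p^2 - 108*p + 81)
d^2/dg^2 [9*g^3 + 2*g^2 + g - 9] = 54*g + 4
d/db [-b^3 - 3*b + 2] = -3*b^2 - 3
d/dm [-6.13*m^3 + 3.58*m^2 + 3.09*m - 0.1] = -18.39*m^2 + 7.16*m + 3.09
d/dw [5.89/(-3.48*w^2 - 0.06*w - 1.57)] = (40.9944*w + 0.3534)/(3.48*w^2 + 0.06*w + 1.57)^2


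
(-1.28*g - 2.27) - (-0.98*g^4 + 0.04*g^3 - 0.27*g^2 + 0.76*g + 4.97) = 0.98*g^4 - 0.04*g^3 + 0.27*g^2 - 2.04*g - 7.24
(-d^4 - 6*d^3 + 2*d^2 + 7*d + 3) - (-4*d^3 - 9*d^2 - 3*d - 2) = -d^4 - 2*d^3 + 11*d^2 + 10*d + 5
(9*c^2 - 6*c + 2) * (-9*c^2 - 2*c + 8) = -81*c^4 + 36*c^3 + 66*c^2 - 52*c + 16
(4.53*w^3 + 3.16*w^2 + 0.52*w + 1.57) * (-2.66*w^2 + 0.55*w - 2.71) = -12.0498*w^5 - 5.9141*w^4 - 11.9215*w^3 - 12.4538*w^2 - 0.5457*w - 4.2547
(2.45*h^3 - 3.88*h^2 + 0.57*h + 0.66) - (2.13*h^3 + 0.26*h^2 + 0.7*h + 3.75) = 0.32*h^3 - 4.14*h^2 - 0.13*h - 3.09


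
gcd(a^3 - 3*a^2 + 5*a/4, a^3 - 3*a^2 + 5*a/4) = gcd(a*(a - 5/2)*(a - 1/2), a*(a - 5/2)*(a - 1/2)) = a^3 - 3*a^2 + 5*a/4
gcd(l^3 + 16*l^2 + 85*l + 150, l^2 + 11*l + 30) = l^2 + 11*l + 30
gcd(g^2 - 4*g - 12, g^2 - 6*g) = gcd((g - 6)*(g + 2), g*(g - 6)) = g - 6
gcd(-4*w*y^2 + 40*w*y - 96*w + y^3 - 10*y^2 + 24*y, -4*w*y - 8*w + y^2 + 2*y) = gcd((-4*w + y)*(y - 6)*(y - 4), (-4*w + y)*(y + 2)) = -4*w + y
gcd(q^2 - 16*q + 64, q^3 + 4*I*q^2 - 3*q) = 1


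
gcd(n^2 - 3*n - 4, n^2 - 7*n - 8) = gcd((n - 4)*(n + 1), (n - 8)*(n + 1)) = n + 1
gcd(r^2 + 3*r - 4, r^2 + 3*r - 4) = r^2 + 3*r - 4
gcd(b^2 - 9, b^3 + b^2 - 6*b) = b + 3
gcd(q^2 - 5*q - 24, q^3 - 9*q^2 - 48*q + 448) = q - 8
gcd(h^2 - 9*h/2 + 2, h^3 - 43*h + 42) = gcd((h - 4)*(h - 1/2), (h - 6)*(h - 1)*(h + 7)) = 1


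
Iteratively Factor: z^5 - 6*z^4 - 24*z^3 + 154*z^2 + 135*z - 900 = (z - 3)*(z^4 - 3*z^3 - 33*z^2 + 55*z + 300) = (z - 5)*(z - 3)*(z^3 + 2*z^2 - 23*z - 60) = (z - 5)*(z - 3)*(z + 4)*(z^2 - 2*z - 15) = (z - 5)^2*(z - 3)*(z + 4)*(z + 3)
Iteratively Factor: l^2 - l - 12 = (l - 4)*(l + 3)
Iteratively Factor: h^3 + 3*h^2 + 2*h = (h)*(h^2 + 3*h + 2) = h*(h + 1)*(h + 2)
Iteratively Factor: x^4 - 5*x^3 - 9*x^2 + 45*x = (x - 5)*(x^3 - 9*x) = x*(x - 5)*(x^2 - 9) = x*(x - 5)*(x + 3)*(x - 3)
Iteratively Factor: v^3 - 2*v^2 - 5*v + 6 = (v - 1)*(v^2 - v - 6) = (v - 1)*(v + 2)*(v - 3)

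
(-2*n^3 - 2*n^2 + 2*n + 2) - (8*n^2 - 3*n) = -2*n^3 - 10*n^2 + 5*n + 2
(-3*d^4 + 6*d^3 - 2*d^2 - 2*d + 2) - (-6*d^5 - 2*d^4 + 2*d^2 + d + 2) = 6*d^5 - d^4 + 6*d^3 - 4*d^2 - 3*d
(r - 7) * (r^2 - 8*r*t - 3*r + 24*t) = r^3 - 8*r^2*t - 10*r^2 + 80*r*t + 21*r - 168*t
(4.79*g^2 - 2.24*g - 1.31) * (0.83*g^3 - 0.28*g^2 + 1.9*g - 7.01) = 3.9757*g^5 - 3.2004*g^4 + 8.6409*g^3 - 37.4671*g^2 + 13.2134*g + 9.1831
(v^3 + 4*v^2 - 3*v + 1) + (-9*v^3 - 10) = -8*v^3 + 4*v^2 - 3*v - 9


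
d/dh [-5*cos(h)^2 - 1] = 5*sin(2*h)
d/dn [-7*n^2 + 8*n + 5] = 8 - 14*n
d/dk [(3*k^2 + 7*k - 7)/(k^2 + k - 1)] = 4*k*(2 - k)/(k^4 + 2*k^3 - k^2 - 2*k + 1)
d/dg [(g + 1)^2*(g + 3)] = (g + 1)*(3*g + 7)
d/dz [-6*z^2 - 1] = -12*z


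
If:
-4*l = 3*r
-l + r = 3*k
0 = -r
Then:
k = 0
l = 0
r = 0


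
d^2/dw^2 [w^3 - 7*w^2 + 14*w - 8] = 6*w - 14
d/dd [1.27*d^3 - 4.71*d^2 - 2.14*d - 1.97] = 3.81*d^2 - 9.42*d - 2.14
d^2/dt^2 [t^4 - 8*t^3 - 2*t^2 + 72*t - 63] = 12*t^2 - 48*t - 4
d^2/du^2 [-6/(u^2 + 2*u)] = 12*(u*(u + 2) - 4*(u + 1)^2)/(u^3*(u + 2)^3)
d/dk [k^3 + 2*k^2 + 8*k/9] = 3*k^2 + 4*k + 8/9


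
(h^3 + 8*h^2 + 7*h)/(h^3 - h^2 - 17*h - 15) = h*(h + 7)/(h^2 - 2*h - 15)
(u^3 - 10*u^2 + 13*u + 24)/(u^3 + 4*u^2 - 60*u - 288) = (u^2 - 2*u - 3)/(u^2 + 12*u + 36)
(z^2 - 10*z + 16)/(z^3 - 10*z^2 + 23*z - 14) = (z - 8)/(z^2 - 8*z + 7)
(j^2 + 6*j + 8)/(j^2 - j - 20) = (j + 2)/(j - 5)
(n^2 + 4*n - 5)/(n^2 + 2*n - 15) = (n - 1)/(n - 3)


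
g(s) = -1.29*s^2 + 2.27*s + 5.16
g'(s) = 2.27 - 2.58*s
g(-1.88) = -3.67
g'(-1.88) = 7.12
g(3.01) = 0.31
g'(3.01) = -5.50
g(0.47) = 5.94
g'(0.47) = 1.06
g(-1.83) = -3.31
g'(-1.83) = 6.99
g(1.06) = 6.12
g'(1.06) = -0.46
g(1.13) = 6.08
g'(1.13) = -0.65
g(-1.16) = 0.79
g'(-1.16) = 5.26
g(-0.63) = 3.22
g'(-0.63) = 3.90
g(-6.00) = -54.90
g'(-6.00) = 17.75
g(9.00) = -78.90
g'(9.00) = -20.95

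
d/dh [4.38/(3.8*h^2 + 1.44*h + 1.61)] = (-33.288*h - 6.3072)/(3.8*h^2 + 1.44*h + 1.61)^2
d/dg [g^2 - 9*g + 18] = 2*g - 9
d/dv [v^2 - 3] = 2*v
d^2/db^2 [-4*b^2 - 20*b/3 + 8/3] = -8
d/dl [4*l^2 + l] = 8*l + 1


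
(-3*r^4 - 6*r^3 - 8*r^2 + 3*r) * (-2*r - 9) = 6*r^5 + 39*r^4 + 70*r^3 + 66*r^2 - 27*r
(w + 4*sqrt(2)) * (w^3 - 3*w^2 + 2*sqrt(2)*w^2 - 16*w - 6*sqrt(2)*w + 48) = w^4 - 3*w^3 + 6*sqrt(2)*w^3 - 18*sqrt(2)*w^2 - 64*sqrt(2)*w + 192*sqrt(2)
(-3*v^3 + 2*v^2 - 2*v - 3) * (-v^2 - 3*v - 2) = 3*v^5 + 7*v^4 + 2*v^3 + 5*v^2 + 13*v + 6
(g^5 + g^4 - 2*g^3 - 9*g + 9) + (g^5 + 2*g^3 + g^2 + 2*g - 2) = 2*g^5 + g^4 + g^2 - 7*g + 7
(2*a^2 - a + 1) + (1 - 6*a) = 2*a^2 - 7*a + 2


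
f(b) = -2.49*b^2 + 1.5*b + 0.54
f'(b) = 1.5 - 4.98*b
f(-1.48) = -7.13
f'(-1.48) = 8.87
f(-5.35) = -78.76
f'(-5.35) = 28.14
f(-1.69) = -9.11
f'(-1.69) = 9.92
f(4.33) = -39.65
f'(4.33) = -20.06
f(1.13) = -0.94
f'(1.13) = -4.13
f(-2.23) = -15.19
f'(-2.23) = 12.61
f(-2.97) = -25.88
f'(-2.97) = 16.29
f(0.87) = -0.04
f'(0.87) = -2.83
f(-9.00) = -214.65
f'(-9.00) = 46.32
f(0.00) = 0.54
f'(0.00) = 1.50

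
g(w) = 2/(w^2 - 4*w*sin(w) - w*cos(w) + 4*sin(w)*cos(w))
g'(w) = 2*(-w*sin(w) + 4*w*cos(w) - 2*w + 4*sin(w)^2 + 4*sin(w) - 4*cos(w)^2 + cos(w))/(w^2 - 4*w*sin(w) - w*cos(w) + 4*sin(w)*cos(w))^2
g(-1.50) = -0.51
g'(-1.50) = 0.15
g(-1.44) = -0.50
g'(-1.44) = 0.09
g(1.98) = -0.50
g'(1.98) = -0.36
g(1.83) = -0.47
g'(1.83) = -0.02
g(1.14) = -1.11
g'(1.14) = 3.23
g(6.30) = 0.06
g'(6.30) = 0.02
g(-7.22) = 0.06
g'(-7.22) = -0.02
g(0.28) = 3.56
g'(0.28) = -5.59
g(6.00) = 0.06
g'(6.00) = 0.01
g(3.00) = 0.21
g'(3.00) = -0.48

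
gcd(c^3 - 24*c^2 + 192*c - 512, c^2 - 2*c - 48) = c - 8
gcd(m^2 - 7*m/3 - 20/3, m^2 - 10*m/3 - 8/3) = m - 4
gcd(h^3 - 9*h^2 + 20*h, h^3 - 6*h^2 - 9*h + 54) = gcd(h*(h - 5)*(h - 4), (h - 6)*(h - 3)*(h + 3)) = 1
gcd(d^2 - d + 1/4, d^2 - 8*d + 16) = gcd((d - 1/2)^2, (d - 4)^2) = 1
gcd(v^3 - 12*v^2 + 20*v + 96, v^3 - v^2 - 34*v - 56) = v + 2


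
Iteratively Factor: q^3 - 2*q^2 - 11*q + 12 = (q + 3)*(q^2 - 5*q + 4) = (q - 4)*(q + 3)*(q - 1)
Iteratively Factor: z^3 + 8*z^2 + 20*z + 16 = (z + 2)*(z^2 + 6*z + 8) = (z + 2)*(z + 4)*(z + 2)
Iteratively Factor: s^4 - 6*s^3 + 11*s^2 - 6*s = (s - 3)*(s^3 - 3*s^2 + 2*s) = (s - 3)*(s - 1)*(s^2 - 2*s) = (s - 3)*(s - 2)*(s - 1)*(s)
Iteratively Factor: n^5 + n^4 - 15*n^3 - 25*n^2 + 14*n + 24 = (n - 4)*(n^4 + 5*n^3 + 5*n^2 - 5*n - 6) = (n - 4)*(n + 2)*(n^3 + 3*n^2 - n - 3) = (n - 4)*(n + 2)*(n + 3)*(n^2 - 1) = (n - 4)*(n + 1)*(n + 2)*(n + 3)*(n - 1)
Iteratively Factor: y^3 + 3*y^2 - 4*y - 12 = (y + 2)*(y^2 + y - 6) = (y - 2)*(y + 2)*(y + 3)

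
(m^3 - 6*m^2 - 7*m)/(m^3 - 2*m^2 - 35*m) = (m + 1)/(m + 5)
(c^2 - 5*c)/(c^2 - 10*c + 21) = c*(c - 5)/(c^2 - 10*c + 21)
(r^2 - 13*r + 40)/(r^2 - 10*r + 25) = (r - 8)/(r - 5)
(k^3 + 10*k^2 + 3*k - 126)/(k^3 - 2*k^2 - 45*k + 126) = (k + 6)/(k - 6)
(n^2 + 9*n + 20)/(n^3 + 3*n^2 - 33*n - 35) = (n^2 + 9*n + 20)/(n^3 + 3*n^2 - 33*n - 35)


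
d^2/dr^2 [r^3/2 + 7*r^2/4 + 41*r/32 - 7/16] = 3*r + 7/2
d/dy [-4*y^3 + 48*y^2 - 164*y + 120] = -12*y^2 + 96*y - 164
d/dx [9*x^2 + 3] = 18*x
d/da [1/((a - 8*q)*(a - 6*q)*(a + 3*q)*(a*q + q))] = (-(a + 1)*(a - 8*q)*(a - 6*q) - (a + 1)*(a - 8*q)*(a + 3*q) - (a + 1)*(a - 6*q)*(a + 3*q) - (a - 8*q)*(a - 6*q)*(a + 3*q))/(q*(a + 1)^2*(a - 8*q)^2*(a - 6*q)^2*(a + 3*q)^2)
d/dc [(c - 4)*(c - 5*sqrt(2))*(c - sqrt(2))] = 3*c^2 - 12*sqrt(2)*c - 8*c + 10 + 24*sqrt(2)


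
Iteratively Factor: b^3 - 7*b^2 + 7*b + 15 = (b + 1)*(b^2 - 8*b + 15) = (b - 5)*(b + 1)*(b - 3)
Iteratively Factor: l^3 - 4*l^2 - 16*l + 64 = (l - 4)*(l^2 - 16) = (l - 4)*(l + 4)*(l - 4)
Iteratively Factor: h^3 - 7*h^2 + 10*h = (h - 5)*(h^2 - 2*h) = (h - 5)*(h - 2)*(h)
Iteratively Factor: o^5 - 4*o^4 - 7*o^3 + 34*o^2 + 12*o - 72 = (o + 2)*(o^4 - 6*o^3 + 5*o^2 + 24*o - 36) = (o - 3)*(o + 2)*(o^3 - 3*o^2 - 4*o + 12) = (o - 3)*(o + 2)^2*(o^2 - 5*o + 6) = (o - 3)*(o - 2)*(o + 2)^2*(o - 3)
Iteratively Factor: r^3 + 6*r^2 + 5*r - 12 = (r + 3)*(r^2 + 3*r - 4) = (r - 1)*(r + 3)*(r + 4)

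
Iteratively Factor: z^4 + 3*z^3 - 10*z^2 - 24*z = (z - 3)*(z^3 + 6*z^2 + 8*z) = (z - 3)*(z + 4)*(z^2 + 2*z) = (z - 3)*(z + 2)*(z + 4)*(z)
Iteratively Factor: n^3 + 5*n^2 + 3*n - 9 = (n + 3)*(n^2 + 2*n - 3) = (n - 1)*(n + 3)*(n + 3)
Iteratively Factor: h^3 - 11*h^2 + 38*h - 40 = (h - 4)*(h^2 - 7*h + 10) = (h - 5)*(h - 4)*(h - 2)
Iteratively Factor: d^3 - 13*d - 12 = (d + 1)*(d^2 - d - 12) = (d + 1)*(d + 3)*(d - 4)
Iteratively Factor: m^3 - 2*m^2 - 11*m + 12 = (m - 1)*(m^2 - m - 12) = (m - 4)*(m - 1)*(m + 3)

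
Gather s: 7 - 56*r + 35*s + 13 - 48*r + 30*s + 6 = -104*r + 65*s + 26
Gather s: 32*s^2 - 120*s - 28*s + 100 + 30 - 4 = 32*s^2 - 148*s + 126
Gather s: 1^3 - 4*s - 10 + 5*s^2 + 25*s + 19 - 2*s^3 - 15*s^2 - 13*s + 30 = -2*s^3 - 10*s^2 + 8*s + 40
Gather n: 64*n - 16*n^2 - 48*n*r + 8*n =-16*n^2 + n*(72 - 48*r)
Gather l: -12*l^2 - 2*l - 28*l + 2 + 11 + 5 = -12*l^2 - 30*l + 18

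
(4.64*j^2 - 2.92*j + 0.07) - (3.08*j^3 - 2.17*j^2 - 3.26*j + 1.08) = -3.08*j^3 + 6.81*j^2 + 0.34*j - 1.01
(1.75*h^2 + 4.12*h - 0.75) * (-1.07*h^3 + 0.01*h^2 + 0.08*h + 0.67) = -1.8725*h^5 - 4.3909*h^4 + 0.9837*h^3 + 1.4946*h^2 + 2.7004*h - 0.5025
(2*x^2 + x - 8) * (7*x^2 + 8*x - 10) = 14*x^4 + 23*x^3 - 68*x^2 - 74*x + 80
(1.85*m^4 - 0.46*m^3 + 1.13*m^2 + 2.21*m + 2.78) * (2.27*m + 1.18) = 4.1995*m^5 + 1.1388*m^4 + 2.0223*m^3 + 6.3501*m^2 + 8.9184*m + 3.2804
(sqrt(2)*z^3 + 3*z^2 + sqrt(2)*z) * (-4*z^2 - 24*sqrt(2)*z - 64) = -4*sqrt(2)*z^5 - 60*z^4 - 140*sqrt(2)*z^3 - 240*z^2 - 64*sqrt(2)*z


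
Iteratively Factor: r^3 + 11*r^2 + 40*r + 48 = (r + 4)*(r^2 + 7*r + 12) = (r + 4)^2*(r + 3)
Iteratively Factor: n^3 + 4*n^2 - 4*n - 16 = (n + 2)*(n^2 + 2*n - 8) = (n - 2)*(n + 2)*(n + 4)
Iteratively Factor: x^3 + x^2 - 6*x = (x)*(x^2 + x - 6) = x*(x - 2)*(x + 3)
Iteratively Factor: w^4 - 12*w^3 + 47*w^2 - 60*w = (w - 5)*(w^3 - 7*w^2 + 12*w) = (w - 5)*(w - 3)*(w^2 - 4*w) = w*(w - 5)*(w - 3)*(w - 4)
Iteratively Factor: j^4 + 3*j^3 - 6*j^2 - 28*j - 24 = (j + 2)*(j^3 + j^2 - 8*j - 12) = (j + 2)^2*(j^2 - j - 6) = (j - 3)*(j + 2)^2*(j + 2)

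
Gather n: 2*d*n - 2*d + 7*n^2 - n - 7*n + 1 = -2*d + 7*n^2 + n*(2*d - 8) + 1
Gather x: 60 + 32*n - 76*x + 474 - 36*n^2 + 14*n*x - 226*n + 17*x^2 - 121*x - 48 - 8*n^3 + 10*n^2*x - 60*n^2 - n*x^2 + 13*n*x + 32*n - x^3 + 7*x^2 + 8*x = -8*n^3 - 96*n^2 - 162*n - x^3 + x^2*(24 - n) + x*(10*n^2 + 27*n - 189) + 486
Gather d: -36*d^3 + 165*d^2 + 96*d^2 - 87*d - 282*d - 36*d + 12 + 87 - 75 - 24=-36*d^3 + 261*d^2 - 405*d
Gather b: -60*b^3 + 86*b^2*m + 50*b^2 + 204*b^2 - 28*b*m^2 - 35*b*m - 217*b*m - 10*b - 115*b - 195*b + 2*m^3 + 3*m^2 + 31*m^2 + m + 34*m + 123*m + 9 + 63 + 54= -60*b^3 + b^2*(86*m + 254) + b*(-28*m^2 - 252*m - 320) + 2*m^3 + 34*m^2 + 158*m + 126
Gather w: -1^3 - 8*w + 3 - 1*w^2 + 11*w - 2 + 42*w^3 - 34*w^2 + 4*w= 42*w^3 - 35*w^2 + 7*w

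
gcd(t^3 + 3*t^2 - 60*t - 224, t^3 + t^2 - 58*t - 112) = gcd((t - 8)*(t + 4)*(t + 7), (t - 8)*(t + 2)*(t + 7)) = t^2 - t - 56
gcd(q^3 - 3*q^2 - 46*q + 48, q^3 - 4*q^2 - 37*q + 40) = q^2 - 9*q + 8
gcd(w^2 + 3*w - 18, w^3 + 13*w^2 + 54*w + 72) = w + 6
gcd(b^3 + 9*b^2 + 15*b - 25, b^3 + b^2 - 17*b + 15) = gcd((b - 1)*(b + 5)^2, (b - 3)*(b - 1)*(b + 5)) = b^2 + 4*b - 5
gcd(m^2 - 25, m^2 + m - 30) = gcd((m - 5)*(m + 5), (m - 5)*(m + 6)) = m - 5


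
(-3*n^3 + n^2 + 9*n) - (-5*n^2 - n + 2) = -3*n^3 + 6*n^2 + 10*n - 2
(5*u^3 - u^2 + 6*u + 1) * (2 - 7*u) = -35*u^4 + 17*u^3 - 44*u^2 + 5*u + 2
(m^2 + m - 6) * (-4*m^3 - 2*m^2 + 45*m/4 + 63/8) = -4*m^5 - 6*m^4 + 133*m^3/4 + 249*m^2/8 - 477*m/8 - 189/4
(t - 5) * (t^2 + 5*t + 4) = t^3 - 21*t - 20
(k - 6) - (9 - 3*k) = 4*k - 15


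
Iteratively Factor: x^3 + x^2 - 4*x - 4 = (x + 2)*(x^2 - x - 2) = (x + 1)*(x + 2)*(x - 2)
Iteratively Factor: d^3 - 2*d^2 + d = (d - 1)*(d^2 - d) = (d - 1)^2*(d)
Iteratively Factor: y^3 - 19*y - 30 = (y + 3)*(y^2 - 3*y - 10) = (y + 2)*(y + 3)*(y - 5)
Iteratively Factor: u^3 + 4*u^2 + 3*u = (u + 1)*(u^2 + 3*u) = (u + 1)*(u + 3)*(u)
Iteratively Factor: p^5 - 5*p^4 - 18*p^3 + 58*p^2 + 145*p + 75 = (p + 1)*(p^4 - 6*p^3 - 12*p^2 + 70*p + 75) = (p + 1)*(p + 3)*(p^3 - 9*p^2 + 15*p + 25) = (p - 5)*(p + 1)*(p + 3)*(p^2 - 4*p - 5) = (p - 5)*(p + 1)^2*(p + 3)*(p - 5)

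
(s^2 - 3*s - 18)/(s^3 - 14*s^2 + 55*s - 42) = (s + 3)/(s^2 - 8*s + 7)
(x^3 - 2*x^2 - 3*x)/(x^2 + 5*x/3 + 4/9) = 9*x*(x^2 - 2*x - 3)/(9*x^2 + 15*x + 4)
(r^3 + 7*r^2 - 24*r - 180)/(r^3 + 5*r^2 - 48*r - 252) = (r - 5)/(r - 7)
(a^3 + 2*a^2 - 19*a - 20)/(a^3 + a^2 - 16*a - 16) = (a + 5)/(a + 4)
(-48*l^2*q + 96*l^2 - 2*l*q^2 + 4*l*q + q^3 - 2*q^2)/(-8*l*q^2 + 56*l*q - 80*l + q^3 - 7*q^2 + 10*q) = (6*l + q)/(q - 5)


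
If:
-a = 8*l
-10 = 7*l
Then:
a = 80/7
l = -10/7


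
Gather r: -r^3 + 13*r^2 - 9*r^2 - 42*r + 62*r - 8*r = -r^3 + 4*r^2 + 12*r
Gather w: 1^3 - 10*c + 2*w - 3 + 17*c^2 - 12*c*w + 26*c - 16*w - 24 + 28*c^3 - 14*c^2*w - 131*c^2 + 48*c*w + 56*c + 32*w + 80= 28*c^3 - 114*c^2 + 72*c + w*(-14*c^2 + 36*c + 18) + 54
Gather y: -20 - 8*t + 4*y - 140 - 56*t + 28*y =-64*t + 32*y - 160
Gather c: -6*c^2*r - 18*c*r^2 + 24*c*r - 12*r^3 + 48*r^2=-6*c^2*r + c*(-18*r^2 + 24*r) - 12*r^3 + 48*r^2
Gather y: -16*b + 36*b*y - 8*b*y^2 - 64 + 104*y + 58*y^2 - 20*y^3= -16*b - 20*y^3 + y^2*(58 - 8*b) + y*(36*b + 104) - 64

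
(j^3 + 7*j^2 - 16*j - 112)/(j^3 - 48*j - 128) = (j^2 + 3*j - 28)/(j^2 - 4*j - 32)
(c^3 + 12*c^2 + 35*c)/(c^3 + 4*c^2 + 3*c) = (c^2 + 12*c + 35)/(c^2 + 4*c + 3)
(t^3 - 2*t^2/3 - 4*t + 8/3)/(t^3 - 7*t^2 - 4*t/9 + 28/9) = 3*(t^2 - 4)/(3*t^2 - 19*t - 14)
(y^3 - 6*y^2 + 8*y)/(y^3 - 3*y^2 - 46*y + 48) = y*(y^2 - 6*y + 8)/(y^3 - 3*y^2 - 46*y + 48)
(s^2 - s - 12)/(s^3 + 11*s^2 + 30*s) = (s^2 - s - 12)/(s*(s^2 + 11*s + 30))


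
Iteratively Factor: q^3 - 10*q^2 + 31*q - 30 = (q - 5)*(q^2 - 5*q + 6) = (q - 5)*(q - 3)*(q - 2)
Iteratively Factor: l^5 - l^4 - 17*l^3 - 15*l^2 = (l)*(l^4 - l^3 - 17*l^2 - 15*l) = l*(l - 5)*(l^3 + 4*l^2 + 3*l) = l*(l - 5)*(l + 1)*(l^2 + 3*l) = l^2*(l - 5)*(l + 1)*(l + 3)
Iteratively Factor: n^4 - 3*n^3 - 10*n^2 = (n - 5)*(n^3 + 2*n^2) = n*(n - 5)*(n^2 + 2*n) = n^2*(n - 5)*(n + 2)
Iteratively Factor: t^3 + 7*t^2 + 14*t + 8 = (t + 2)*(t^2 + 5*t + 4) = (t + 1)*(t + 2)*(t + 4)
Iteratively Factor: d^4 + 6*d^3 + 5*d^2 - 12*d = (d)*(d^3 + 6*d^2 + 5*d - 12) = d*(d + 3)*(d^2 + 3*d - 4) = d*(d - 1)*(d + 3)*(d + 4)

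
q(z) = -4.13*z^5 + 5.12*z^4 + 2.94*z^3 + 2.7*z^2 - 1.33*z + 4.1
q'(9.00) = -119793.04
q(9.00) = -207925.96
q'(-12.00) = -462383.89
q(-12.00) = 1129173.02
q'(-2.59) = -1241.19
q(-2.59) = 686.31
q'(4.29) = -5193.25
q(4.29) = -3986.77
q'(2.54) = -454.62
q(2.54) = -157.21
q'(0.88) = 11.83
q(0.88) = 7.91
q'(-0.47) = -5.05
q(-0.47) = 5.36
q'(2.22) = -223.37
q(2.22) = -51.72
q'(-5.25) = -18437.73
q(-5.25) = 20021.70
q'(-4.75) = -12535.08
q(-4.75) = 12349.28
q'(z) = -20.65*z^4 + 20.48*z^3 + 8.82*z^2 + 5.4*z - 1.33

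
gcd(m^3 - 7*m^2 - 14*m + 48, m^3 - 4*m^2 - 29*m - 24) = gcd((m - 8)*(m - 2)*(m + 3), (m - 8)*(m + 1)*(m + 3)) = m^2 - 5*m - 24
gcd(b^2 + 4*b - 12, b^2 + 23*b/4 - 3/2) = b + 6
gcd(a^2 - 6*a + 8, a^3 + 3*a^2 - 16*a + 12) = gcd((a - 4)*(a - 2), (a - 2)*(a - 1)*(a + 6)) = a - 2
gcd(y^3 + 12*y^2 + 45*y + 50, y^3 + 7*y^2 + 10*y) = y^2 + 7*y + 10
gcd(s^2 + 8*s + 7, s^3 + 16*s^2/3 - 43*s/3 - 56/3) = s^2 + 8*s + 7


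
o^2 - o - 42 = (o - 7)*(o + 6)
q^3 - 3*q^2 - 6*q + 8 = (q - 4)*(q - 1)*(q + 2)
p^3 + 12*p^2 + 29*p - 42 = (p - 1)*(p + 6)*(p + 7)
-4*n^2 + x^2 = (-2*n + x)*(2*n + x)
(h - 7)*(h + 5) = h^2 - 2*h - 35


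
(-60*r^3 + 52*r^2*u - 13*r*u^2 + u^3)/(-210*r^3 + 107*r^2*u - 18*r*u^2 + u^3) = (2*r - u)/(7*r - u)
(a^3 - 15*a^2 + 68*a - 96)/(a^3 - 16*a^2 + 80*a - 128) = (a - 3)/(a - 4)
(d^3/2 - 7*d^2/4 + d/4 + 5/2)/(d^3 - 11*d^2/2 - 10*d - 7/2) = (2*d^2 - 9*d + 10)/(2*(2*d^2 - 13*d - 7))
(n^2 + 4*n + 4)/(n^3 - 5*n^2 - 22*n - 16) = (n + 2)/(n^2 - 7*n - 8)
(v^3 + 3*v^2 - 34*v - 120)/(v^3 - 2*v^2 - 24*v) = (v + 5)/v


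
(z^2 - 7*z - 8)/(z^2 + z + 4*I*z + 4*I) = (z - 8)/(z + 4*I)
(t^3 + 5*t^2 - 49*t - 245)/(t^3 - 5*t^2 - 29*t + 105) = (t + 7)/(t - 3)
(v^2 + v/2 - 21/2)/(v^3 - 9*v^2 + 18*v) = (v + 7/2)/(v*(v - 6))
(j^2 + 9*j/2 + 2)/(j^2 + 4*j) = (j + 1/2)/j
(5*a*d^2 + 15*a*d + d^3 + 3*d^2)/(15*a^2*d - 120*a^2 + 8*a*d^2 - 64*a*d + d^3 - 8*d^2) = d*(d + 3)/(3*a*d - 24*a + d^2 - 8*d)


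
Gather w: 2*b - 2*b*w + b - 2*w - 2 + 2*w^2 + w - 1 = 3*b + 2*w^2 + w*(-2*b - 1) - 3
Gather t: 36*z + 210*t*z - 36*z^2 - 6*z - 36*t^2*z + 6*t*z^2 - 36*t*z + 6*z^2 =-36*t^2*z + t*(6*z^2 + 174*z) - 30*z^2 + 30*z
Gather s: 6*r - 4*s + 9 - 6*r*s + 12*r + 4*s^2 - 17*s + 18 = 18*r + 4*s^2 + s*(-6*r - 21) + 27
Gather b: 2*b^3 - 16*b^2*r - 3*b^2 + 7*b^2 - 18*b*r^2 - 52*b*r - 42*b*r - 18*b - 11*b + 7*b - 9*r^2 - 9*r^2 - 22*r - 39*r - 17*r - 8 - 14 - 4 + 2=2*b^3 + b^2*(4 - 16*r) + b*(-18*r^2 - 94*r - 22) - 18*r^2 - 78*r - 24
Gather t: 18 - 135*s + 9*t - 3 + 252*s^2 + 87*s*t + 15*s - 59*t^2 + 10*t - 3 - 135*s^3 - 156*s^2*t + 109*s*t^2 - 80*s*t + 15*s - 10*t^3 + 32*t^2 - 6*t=-135*s^3 + 252*s^2 - 105*s - 10*t^3 + t^2*(109*s - 27) + t*(-156*s^2 + 7*s + 13) + 12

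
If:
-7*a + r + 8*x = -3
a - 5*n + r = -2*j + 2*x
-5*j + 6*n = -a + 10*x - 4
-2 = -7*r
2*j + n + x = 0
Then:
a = 6203/5285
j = -1457/5285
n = -49/755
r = 2/7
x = 3257/5285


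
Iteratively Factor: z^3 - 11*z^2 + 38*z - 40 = (z - 2)*(z^2 - 9*z + 20) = (z - 4)*(z - 2)*(z - 5)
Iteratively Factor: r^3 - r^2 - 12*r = (r - 4)*(r^2 + 3*r) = r*(r - 4)*(r + 3)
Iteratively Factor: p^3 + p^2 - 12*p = (p + 4)*(p^2 - 3*p) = p*(p + 4)*(p - 3)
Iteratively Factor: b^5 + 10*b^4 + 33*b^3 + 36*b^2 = (b)*(b^4 + 10*b^3 + 33*b^2 + 36*b) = b*(b + 3)*(b^3 + 7*b^2 + 12*b) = b*(b + 3)*(b + 4)*(b^2 + 3*b) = b^2*(b + 3)*(b + 4)*(b + 3)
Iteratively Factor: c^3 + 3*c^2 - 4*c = (c - 1)*(c^2 + 4*c) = c*(c - 1)*(c + 4)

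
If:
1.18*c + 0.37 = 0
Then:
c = -0.31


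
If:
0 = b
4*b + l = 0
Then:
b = 0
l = 0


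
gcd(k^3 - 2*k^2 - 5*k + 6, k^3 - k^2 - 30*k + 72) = k - 3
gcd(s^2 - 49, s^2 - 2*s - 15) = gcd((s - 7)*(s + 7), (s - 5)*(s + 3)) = 1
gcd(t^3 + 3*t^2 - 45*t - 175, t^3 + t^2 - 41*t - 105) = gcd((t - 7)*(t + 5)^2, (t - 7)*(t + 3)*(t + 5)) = t^2 - 2*t - 35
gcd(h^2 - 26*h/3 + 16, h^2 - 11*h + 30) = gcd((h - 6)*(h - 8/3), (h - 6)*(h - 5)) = h - 6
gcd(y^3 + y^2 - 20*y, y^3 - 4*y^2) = y^2 - 4*y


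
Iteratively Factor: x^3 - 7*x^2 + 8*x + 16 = (x - 4)*(x^2 - 3*x - 4) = (x - 4)^2*(x + 1)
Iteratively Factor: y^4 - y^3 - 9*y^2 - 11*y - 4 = (y + 1)*(y^3 - 2*y^2 - 7*y - 4) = (y + 1)^2*(y^2 - 3*y - 4) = (y + 1)^3*(y - 4)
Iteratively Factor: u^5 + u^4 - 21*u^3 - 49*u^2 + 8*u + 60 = (u - 1)*(u^4 + 2*u^3 - 19*u^2 - 68*u - 60) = (u - 1)*(u + 2)*(u^3 - 19*u - 30) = (u - 1)*(u + 2)^2*(u^2 - 2*u - 15) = (u - 1)*(u + 2)^2*(u + 3)*(u - 5)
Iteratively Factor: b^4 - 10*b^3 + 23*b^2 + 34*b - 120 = (b - 3)*(b^3 - 7*b^2 + 2*b + 40) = (b - 4)*(b - 3)*(b^2 - 3*b - 10) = (b - 5)*(b - 4)*(b - 3)*(b + 2)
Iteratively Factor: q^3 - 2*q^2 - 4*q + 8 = (q - 2)*(q^2 - 4) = (q - 2)^2*(q + 2)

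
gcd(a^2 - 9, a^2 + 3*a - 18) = a - 3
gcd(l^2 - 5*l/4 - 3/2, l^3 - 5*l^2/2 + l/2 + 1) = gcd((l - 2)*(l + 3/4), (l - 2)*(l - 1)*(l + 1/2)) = l - 2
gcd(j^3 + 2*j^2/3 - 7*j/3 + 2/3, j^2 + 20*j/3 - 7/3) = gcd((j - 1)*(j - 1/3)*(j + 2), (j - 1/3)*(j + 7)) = j - 1/3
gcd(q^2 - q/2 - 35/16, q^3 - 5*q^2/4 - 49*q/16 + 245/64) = q - 7/4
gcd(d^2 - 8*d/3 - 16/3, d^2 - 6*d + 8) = d - 4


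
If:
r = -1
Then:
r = -1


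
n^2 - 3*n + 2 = (n - 2)*(n - 1)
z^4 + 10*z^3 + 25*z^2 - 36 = (z - 1)*(z + 2)*(z + 3)*(z + 6)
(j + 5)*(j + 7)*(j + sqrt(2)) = j^3 + sqrt(2)*j^2 + 12*j^2 + 12*sqrt(2)*j + 35*j + 35*sqrt(2)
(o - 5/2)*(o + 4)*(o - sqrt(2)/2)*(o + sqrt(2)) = o^4 + sqrt(2)*o^3/2 + 3*o^3/2 - 11*o^2 + 3*sqrt(2)*o^2/4 - 5*sqrt(2)*o - 3*o/2 + 10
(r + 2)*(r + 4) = r^2 + 6*r + 8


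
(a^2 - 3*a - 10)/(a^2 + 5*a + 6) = (a - 5)/(a + 3)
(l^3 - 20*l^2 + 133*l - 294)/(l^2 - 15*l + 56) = (l^2 - 13*l + 42)/(l - 8)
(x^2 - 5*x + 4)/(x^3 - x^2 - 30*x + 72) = (x - 1)/(x^2 + 3*x - 18)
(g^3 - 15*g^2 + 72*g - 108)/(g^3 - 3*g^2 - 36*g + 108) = (g - 6)/(g + 6)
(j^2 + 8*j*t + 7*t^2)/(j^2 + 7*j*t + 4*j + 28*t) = (j + t)/(j + 4)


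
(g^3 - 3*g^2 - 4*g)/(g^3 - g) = (g - 4)/(g - 1)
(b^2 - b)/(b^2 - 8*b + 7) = b/(b - 7)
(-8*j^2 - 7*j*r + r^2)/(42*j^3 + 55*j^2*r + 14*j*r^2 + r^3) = (-8*j + r)/(42*j^2 + 13*j*r + r^2)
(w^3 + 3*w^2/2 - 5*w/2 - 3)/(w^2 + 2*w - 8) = (2*w^3 + 3*w^2 - 5*w - 6)/(2*(w^2 + 2*w - 8))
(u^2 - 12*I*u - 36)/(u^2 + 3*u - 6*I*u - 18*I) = (u - 6*I)/(u + 3)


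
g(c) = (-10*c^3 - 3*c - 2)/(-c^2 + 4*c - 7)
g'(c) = (2*c - 4)*(-10*c^3 - 3*c - 2)/(-c^2 + 4*c - 7)^2 + (-30*c^2 - 3)/(-c^2 + 4*c - 7)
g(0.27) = 0.50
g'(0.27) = 1.16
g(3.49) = 83.82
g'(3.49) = 22.72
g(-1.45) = -2.20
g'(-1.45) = 3.41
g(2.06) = 31.83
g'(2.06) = 42.11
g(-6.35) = -35.44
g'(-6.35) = 8.54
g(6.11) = 115.69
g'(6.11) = 8.65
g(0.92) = 3.01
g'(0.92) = 8.38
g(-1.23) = -1.51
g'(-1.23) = 2.88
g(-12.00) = -87.01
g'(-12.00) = 9.48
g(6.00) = 114.74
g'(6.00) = 8.69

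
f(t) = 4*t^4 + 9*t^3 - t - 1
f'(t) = 16*t^3 + 27*t^2 - 1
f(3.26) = 759.34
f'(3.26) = 840.28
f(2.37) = 242.64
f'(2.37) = 363.65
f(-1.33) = -8.33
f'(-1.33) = 9.12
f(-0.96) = -4.61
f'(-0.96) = 9.73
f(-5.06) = 1460.25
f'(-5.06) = -1382.57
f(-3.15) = 114.67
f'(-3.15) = -233.19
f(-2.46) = 13.97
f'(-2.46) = -75.80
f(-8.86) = 18397.05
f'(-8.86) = -9009.61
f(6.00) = 7121.00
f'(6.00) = 4427.00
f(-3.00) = 83.00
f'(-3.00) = -190.00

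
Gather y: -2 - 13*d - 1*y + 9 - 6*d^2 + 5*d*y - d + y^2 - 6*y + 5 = -6*d^2 - 14*d + y^2 + y*(5*d - 7) + 12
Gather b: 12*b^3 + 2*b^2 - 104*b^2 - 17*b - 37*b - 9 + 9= 12*b^3 - 102*b^2 - 54*b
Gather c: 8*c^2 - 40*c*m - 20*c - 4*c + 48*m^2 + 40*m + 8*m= 8*c^2 + c*(-40*m - 24) + 48*m^2 + 48*m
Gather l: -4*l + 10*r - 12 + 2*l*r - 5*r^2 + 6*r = l*(2*r - 4) - 5*r^2 + 16*r - 12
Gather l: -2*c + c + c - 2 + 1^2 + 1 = 0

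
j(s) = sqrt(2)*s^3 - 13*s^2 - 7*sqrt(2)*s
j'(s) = 3*sqrt(2)*s^2 - 26*s - 7*sqrt(2)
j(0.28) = -3.76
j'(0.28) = -16.85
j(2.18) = -68.71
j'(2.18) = -46.42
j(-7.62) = -1305.12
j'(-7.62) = 434.57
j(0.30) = -4.10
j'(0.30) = -17.32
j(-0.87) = -2.16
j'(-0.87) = 15.93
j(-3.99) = -257.29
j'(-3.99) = 161.38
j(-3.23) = -151.31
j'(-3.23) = 118.34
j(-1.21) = -9.56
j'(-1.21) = 27.77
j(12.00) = 452.97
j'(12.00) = 289.04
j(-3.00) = -125.49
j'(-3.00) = 106.28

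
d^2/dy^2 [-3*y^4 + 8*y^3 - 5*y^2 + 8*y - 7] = -36*y^2 + 48*y - 10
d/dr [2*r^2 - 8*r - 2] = 4*r - 8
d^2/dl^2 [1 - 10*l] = 0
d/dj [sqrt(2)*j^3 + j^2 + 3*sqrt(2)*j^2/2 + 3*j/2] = 3*sqrt(2)*j^2 + 2*j + 3*sqrt(2)*j + 3/2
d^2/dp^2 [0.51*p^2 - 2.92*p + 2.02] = 1.02000000000000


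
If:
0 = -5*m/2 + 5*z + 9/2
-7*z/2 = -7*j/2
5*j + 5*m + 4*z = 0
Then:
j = -9/19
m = 81/95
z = -9/19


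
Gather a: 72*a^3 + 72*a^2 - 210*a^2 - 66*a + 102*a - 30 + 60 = 72*a^3 - 138*a^2 + 36*a + 30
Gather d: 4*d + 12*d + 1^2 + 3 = 16*d + 4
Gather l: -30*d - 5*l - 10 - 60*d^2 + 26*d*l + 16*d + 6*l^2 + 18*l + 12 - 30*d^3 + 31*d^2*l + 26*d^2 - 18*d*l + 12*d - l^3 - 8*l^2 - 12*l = -30*d^3 - 34*d^2 - 2*d - l^3 - 2*l^2 + l*(31*d^2 + 8*d + 1) + 2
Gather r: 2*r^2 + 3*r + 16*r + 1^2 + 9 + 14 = 2*r^2 + 19*r + 24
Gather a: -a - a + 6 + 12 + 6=24 - 2*a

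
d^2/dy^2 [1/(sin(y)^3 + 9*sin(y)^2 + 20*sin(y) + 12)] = (-9*sin(y)^5 - 90*sin(y)^4 - 262*sin(y)^3 - 26*sin(y)^2 + 664*sin(y) + 584)/((sin(y) + 1)^2*(sin(y) + 2)^3*(sin(y) + 6)^3)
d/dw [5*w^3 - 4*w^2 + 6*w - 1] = 15*w^2 - 8*w + 6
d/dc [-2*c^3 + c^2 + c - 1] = -6*c^2 + 2*c + 1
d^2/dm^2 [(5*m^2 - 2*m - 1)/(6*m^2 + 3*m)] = 2*(-18*m^3 - 12*m^2 - 6*m - 1)/(3*m^3*(8*m^3 + 12*m^2 + 6*m + 1))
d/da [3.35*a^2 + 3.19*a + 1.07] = 6.7*a + 3.19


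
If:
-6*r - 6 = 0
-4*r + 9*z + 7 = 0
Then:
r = -1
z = -11/9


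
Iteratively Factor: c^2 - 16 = (c - 4)*(c + 4)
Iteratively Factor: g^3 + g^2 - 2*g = (g - 1)*(g^2 + 2*g) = g*(g - 1)*(g + 2)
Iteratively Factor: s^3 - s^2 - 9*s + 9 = (s - 3)*(s^2 + 2*s - 3) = (s - 3)*(s - 1)*(s + 3)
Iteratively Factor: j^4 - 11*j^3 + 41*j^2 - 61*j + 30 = (j - 1)*(j^3 - 10*j^2 + 31*j - 30) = (j - 3)*(j - 1)*(j^2 - 7*j + 10) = (j - 3)*(j - 2)*(j - 1)*(j - 5)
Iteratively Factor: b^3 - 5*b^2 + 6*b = (b - 2)*(b^2 - 3*b) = b*(b - 2)*(b - 3)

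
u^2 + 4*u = u*(u + 4)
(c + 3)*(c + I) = c^2 + 3*c + I*c + 3*I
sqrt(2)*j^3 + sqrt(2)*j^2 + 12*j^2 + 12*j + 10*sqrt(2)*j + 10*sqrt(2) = (j + sqrt(2))*(j + 5*sqrt(2))*(sqrt(2)*j + sqrt(2))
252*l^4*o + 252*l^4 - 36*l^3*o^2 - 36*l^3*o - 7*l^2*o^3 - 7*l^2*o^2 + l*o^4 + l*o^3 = (-7*l + o)*(-6*l + o)*(6*l + o)*(l*o + l)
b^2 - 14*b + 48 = (b - 8)*(b - 6)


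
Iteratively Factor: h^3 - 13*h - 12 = (h + 1)*(h^2 - h - 12) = (h - 4)*(h + 1)*(h + 3)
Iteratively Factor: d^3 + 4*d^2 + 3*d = (d + 1)*(d^2 + 3*d) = (d + 1)*(d + 3)*(d)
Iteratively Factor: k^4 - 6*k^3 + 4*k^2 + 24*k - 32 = (k - 4)*(k^3 - 2*k^2 - 4*k + 8) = (k - 4)*(k - 2)*(k^2 - 4) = (k - 4)*(k - 2)^2*(k + 2)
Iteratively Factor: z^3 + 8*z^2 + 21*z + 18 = (z + 3)*(z^2 + 5*z + 6) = (z + 3)^2*(z + 2)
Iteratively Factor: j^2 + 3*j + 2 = (j + 2)*(j + 1)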